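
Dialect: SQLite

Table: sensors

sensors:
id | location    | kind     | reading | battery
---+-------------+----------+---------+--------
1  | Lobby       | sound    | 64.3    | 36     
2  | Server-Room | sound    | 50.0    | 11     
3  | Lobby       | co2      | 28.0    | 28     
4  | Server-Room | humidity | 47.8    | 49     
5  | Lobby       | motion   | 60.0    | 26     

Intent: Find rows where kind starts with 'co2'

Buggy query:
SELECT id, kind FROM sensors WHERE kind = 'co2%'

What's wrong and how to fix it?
Bug: '=' compares the literal string including the % character; pattern matching needs LIKE

Fix: Use LIKE for wildcard pattern matching

Corrected query:
SELECT id, kind FROM sensors WHERE kind LIKE 'co2%'

Result:
id | kind
---+-----
3  | co2 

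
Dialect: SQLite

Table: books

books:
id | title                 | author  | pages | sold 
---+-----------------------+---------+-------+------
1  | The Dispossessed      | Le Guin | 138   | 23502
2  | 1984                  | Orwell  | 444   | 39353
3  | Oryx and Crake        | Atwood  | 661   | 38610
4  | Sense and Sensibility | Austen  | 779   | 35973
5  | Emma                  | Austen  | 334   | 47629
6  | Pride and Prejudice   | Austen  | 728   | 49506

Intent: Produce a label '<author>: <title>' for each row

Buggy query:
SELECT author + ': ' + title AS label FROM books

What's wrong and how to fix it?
Bug: '+' is numeric addition; on text columns SQLite converts them to 0 instead of concatenating

Fix: Use the || operator for string concatenation

Corrected query:
SELECT author || ': ' || title AS label FROM books

Result:
label                        
-----------------------------
Le Guin: The Dispossessed    
Orwell: 1984                 
Atwood: Oryx and Crake       
Austen: Sense and Sensibility
Austen: Emma                 
Austen: Pride and Prejudice  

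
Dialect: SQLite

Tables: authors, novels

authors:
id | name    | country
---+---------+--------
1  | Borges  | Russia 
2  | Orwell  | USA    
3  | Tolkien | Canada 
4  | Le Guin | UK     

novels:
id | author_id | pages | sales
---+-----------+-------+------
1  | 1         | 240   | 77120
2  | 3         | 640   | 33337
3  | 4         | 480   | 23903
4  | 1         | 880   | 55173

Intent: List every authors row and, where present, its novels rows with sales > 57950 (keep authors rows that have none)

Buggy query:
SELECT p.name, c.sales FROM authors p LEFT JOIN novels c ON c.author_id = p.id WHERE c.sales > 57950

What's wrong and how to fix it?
Bug: A WHERE condition on the right-hand table after LEFT JOIN drops unmatched parents

Fix: Put 'c.sales > 57950' in the JOIN's ON clause instead of WHERE

Corrected query:
SELECT p.name, c.sales FROM authors p LEFT JOIN novels c ON c.author_id = p.id AND c.sales > 57950

Result:
name    | sales
--------+------
Borges  | 77120
Orwell  | NULL 
Tolkien | NULL 
Le Guin | NULL 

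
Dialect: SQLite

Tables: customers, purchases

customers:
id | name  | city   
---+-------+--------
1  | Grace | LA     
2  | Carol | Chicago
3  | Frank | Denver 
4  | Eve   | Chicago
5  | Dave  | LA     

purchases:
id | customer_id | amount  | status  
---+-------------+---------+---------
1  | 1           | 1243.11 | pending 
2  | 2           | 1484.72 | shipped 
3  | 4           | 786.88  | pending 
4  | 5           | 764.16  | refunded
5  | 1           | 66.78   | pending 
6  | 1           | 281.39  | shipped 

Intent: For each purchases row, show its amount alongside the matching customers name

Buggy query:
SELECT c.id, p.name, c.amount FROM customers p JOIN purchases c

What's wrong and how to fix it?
Bug: Missing join condition: each purchases row is matched to all customers rows instead of just its own

Fix: Add ON c.customer_id = p.id to the JOIN

Corrected query:
SELECT c.id, p.name, c.amount FROM customers p JOIN purchases c ON c.customer_id = p.id

Result:
id | name  | amount 
---+-------+--------
1  | Grace | 1243.11
2  | Carol | 1484.72
3  | Eve   | 786.88 
4  | Dave  | 764.16 
5  | Grace | 66.78  
6  | Grace | 281.39 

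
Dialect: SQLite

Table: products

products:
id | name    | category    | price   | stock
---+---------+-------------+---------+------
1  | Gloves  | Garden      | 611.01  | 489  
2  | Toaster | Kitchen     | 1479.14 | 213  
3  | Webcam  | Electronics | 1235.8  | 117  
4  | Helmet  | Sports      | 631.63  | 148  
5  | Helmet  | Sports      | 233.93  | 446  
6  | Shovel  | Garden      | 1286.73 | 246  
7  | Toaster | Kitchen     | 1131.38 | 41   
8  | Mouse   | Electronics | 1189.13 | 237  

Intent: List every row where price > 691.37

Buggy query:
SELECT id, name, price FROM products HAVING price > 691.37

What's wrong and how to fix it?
Bug: HAVING filters the output of aggregation, but this query has no GROUP BY and no aggregate functions, so SQLite rejects it (HAVING clause on a non-aggregate query); the condition here is per row

Fix: Use WHERE for row-level filtering

Corrected query:
SELECT id, name, price FROM products WHERE price > 691.37

Result:
id | name    | price  
---+---------+--------
2  | Toaster | 1479.14
3  | Webcam  | 1235.8 
6  | Shovel  | 1286.73
7  | Toaster | 1131.38
8  | Mouse   | 1189.13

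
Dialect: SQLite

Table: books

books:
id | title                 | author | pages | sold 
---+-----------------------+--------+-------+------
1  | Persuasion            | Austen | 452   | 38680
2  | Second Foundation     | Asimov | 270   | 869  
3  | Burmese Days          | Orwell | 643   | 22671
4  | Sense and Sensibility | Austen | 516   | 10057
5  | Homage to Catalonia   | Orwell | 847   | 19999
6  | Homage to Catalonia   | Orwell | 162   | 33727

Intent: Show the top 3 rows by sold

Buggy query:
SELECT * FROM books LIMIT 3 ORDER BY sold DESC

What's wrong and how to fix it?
Bug: LIMIT must come after ORDER BY

Fix: Swap the clauses: ORDER BY first, then LIMIT

Corrected query:
SELECT * FROM books ORDER BY sold DESC LIMIT 3

Result:
id | title               | author | pages | sold 
---+---------------------+--------+-------+------
1  | Persuasion          | Austen | 452   | 38680
6  | Homage to Catalonia | Orwell | 162   | 33727
3  | Burmese Days        | Orwell | 643   | 22671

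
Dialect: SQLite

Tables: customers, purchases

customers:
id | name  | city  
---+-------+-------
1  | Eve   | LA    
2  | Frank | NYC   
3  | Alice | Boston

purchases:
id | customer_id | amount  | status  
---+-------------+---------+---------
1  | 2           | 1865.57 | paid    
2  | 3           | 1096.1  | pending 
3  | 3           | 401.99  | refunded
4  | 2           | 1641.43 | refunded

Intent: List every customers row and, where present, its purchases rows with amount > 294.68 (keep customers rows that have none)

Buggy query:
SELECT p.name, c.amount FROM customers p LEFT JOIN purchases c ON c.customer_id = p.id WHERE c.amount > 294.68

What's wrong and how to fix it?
Bug: Filtering c.amount in WHERE discards the NULL rows produced by LEFT JOIN, turning it into an inner join

Fix: Put 'c.amount > 294.68' in the JOIN's ON clause instead of WHERE

Corrected query:
SELECT p.name, c.amount FROM customers p LEFT JOIN purchases c ON c.customer_id = p.id AND c.amount > 294.68

Result:
name  | amount 
------+--------
Eve   | NULL   
Frank | 1641.43
Frank | 1865.57
Alice | 401.99 
Alice | 1096.1 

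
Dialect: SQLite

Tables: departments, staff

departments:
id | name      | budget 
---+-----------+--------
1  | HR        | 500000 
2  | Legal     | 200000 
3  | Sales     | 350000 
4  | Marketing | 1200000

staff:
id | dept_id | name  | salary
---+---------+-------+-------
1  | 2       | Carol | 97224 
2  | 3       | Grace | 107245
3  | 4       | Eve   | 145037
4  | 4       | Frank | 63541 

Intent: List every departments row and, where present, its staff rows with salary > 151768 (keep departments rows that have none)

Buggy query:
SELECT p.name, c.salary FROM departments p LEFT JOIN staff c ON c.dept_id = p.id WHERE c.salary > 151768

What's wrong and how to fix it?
Bug: Filtering c.salary in WHERE discards the NULL rows produced by LEFT JOIN, turning it into an inner join

Fix: Move the right-table condition into the ON clause so unmatched parents are kept

Corrected query:
SELECT p.name, c.salary FROM departments p LEFT JOIN staff c ON c.dept_id = p.id AND c.salary > 151768

Result:
name      | salary
----------+-------
HR        | NULL  
Legal     | NULL  
Sales     | NULL  
Marketing | NULL  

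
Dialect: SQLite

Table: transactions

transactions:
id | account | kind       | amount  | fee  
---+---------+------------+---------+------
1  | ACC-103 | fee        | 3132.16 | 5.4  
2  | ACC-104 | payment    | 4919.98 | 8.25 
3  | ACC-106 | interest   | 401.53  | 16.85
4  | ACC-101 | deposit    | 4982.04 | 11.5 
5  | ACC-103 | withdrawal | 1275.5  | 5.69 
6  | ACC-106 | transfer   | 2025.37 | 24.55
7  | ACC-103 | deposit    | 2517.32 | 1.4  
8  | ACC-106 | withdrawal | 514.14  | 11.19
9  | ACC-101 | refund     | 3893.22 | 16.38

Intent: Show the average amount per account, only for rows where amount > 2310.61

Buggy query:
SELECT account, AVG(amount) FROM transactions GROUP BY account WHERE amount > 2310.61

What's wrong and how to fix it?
Bug: WHERE cannot follow GROUP BY

Fix: Place WHERE between FROM and GROUP BY

Corrected query:
SELECT account, AVG(amount) FROM transactions WHERE amount > 2310.61 GROUP BY account

Result:
account | AVG(amount)
--------+------------
ACC-101 | 4437.63    
ACC-103 | 2824.74    
ACC-104 | 4919.98    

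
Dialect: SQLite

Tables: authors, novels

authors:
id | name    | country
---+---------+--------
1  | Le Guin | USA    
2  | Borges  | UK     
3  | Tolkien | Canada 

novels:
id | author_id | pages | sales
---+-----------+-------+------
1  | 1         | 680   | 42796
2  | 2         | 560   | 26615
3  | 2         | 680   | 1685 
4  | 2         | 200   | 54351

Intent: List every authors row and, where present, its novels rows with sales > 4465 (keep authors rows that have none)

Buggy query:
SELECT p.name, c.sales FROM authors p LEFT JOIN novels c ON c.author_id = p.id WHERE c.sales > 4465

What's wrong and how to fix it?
Bug: A WHERE condition on the right-hand table after LEFT JOIN drops unmatched parents

Fix: Put 'c.sales > 4465' in the JOIN's ON clause instead of WHERE

Corrected query:
SELECT p.name, c.sales FROM authors p LEFT JOIN novels c ON c.author_id = p.id AND c.sales > 4465

Result:
name    | sales
--------+------
Le Guin | 42796
Borges  | 26615
Borges  | 54351
Tolkien | NULL 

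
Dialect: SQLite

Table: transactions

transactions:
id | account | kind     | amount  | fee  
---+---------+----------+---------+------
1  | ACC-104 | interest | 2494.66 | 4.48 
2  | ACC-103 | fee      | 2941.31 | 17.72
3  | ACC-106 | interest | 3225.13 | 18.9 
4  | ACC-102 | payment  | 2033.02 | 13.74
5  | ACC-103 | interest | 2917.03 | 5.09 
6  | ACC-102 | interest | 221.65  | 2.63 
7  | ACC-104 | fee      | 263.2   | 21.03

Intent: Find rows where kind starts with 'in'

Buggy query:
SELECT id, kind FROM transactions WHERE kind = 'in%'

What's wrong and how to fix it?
Bug: Wildcards only work with LIKE; '=' treats '%' as a literal character

Fix: Use LIKE for wildcard pattern matching

Corrected query:
SELECT id, kind FROM transactions WHERE kind LIKE 'in%'

Result:
id | kind    
---+---------
1  | interest
3  | interest
5  | interest
6  | interest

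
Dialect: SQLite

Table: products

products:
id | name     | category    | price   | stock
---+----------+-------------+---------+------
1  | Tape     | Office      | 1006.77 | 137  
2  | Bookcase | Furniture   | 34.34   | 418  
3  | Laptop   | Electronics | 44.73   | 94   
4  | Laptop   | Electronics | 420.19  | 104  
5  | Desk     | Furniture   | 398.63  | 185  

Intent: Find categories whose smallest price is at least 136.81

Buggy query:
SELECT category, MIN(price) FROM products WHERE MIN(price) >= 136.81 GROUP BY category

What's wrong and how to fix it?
Bug: Aggregates like MIN are computed per group after WHERE runs

Fix: Replace WHERE with HAVING after the GROUP BY

Corrected query:
SELECT category, MIN(price) FROM products GROUP BY category HAVING MIN(price) >= 136.81

Result:
category | MIN(price)
---------+-----------
Office   | 1006.77   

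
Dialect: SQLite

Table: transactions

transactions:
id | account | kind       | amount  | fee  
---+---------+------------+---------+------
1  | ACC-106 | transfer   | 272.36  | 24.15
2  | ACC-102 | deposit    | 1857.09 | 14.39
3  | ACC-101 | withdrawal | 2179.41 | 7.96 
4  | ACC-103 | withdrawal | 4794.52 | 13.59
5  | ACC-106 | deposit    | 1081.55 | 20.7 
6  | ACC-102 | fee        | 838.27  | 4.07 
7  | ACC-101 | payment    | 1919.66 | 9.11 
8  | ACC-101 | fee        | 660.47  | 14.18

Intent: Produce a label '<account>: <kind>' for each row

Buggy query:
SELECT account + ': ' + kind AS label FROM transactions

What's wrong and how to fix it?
Bug: SQLite uses || for string concatenation; + coerces text to numbers (yielding 0)

Fix: Replace + with || to concatenate text

Corrected query:
SELECT account || ': ' || kind AS label FROM transactions

Result:
label              
-------------------
ACC-106: transfer  
ACC-102: deposit   
ACC-101: withdrawal
ACC-103: withdrawal
ACC-106: deposit   
ACC-102: fee       
ACC-101: payment   
ACC-101: fee       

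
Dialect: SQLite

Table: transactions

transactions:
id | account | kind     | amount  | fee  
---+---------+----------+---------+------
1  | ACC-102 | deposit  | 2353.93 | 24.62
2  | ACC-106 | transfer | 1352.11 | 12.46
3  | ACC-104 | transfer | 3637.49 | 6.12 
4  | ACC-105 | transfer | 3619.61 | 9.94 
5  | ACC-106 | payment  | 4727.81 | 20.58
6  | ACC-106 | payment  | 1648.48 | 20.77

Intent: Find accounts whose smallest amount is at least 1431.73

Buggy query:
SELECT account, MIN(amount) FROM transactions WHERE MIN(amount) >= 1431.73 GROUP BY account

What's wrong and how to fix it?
Bug: Aggregates like MIN are computed per group after WHERE runs

Fix: Replace WHERE with HAVING after the GROUP BY

Corrected query:
SELECT account, MIN(amount) FROM transactions GROUP BY account HAVING MIN(amount) >= 1431.73

Result:
account | MIN(amount)
--------+------------
ACC-102 | 2353.93    
ACC-104 | 3637.49    
ACC-105 | 3619.61    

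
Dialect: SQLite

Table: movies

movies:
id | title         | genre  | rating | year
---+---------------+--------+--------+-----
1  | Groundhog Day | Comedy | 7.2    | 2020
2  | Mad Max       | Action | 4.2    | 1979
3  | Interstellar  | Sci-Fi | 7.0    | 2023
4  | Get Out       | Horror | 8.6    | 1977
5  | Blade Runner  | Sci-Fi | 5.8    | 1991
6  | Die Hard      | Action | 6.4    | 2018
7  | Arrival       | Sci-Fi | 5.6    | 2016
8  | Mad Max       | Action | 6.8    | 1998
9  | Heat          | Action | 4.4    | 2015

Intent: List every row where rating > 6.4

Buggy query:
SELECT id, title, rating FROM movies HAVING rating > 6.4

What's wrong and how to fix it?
Bug: This is a non-aggregate query (no GROUP BY, no aggregates), so in SQLite the HAVING clause is invalid here; a row-level condition belongs in WHERE

Fix: Use WHERE for row-level filtering

Corrected query:
SELECT id, title, rating FROM movies WHERE rating > 6.4

Result:
id | title         | rating
---+---------------+-------
1  | Groundhog Day | 7.2   
3  | Interstellar  | 7     
4  | Get Out       | 8.6   
8  | Mad Max       | 6.8   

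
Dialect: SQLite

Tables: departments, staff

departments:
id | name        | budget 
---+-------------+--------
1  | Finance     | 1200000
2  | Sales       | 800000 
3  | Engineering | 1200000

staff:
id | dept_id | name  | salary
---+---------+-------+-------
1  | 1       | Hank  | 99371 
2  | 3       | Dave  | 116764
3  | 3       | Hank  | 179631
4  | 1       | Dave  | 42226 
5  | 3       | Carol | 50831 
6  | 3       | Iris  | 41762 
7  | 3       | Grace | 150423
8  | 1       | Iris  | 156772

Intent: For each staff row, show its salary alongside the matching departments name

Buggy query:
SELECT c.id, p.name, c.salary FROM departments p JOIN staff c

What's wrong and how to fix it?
Bug: JOIN with no ON clause produces a cartesian product; every staff row pairs with every departments row

Fix: Specify the join condition linking the foreign key to the parent id

Corrected query:
SELECT c.id, p.name, c.salary FROM departments p JOIN staff c ON c.dept_id = p.id

Result:
id | name        | salary
---+-------------+-------
1  | Finance     | 99371 
2  | Engineering | 116764
3  | Engineering | 179631
4  | Finance     | 42226 
5  | Engineering | 50831 
6  | Engineering | 41762 
7  | Engineering | 150423
8  | Finance     | 156772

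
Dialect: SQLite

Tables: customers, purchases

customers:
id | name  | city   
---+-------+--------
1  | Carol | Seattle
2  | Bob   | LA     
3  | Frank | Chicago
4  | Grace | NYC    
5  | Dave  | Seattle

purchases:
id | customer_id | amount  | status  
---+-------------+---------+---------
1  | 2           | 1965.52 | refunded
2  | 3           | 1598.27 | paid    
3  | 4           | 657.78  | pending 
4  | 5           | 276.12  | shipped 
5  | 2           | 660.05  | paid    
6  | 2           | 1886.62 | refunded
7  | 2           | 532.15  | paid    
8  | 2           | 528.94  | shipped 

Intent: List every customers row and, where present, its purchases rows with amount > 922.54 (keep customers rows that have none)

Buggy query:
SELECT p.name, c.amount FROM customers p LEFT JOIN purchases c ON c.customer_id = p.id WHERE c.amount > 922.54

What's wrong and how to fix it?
Bug: Filtering c.amount in WHERE discards the NULL rows produced by LEFT JOIN, turning it into an inner join

Fix: Put 'c.amount > 922.54' in the JOIN's ON clause instead of WHERE

Corrected query:
SELECT p.name, c.amount FROM customers p LEFT JOIN purchases c ON c.customer_id = p.id AND c.amount > 922.54

Result:
name  | amount 
------+--------
Carol | NULL   
Bob   | 1886.62
Bob   | 1965.52
Frank | 1598.27
Grace | NULL   
Dave  | NULL   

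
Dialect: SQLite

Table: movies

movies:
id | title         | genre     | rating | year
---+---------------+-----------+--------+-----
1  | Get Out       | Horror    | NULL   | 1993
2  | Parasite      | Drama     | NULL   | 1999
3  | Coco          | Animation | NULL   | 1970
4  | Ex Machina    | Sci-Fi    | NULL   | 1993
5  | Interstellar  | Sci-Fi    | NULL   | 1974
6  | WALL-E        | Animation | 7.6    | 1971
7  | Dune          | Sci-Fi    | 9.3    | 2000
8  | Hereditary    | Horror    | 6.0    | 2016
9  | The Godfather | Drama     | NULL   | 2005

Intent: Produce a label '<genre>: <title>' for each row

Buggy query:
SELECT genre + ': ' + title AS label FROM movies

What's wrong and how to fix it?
Bug: '+' is numeric addition; on text columns SQLite converts them to 0 instead of concatenating

Fix: Use the || operator for string concatenation

Corrected query:
SELECT genre || ': ' || title AS label FROM movies

Result:
label               
--------------------
Horror: Get Out     
Drama: Parasite     
Animation: Coco     
Sci-Fi: Ex Machina  
Sci-Fi: Interstellar
Animation: WALL-E   
Sci-Fi: Dune        
Horror: Hereditary  
Drama: The Godfather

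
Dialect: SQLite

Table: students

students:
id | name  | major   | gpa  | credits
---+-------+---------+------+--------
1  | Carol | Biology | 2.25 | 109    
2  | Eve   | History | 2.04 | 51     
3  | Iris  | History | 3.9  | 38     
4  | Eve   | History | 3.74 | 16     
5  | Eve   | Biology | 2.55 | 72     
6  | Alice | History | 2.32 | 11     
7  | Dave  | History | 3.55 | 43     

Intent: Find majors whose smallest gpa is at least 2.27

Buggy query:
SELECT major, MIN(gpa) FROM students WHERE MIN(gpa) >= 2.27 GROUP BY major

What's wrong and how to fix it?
Bug: Aggregates like MIN are computed per group after WHERE runs

Fix: Replace WHERE with HAVING after the GROUP BY

Corrected query:
SELECT major, MIN(gpa) FROM students GROUP BY major HAVING MIN(gpa) >= 2.27

Result:
(no rows)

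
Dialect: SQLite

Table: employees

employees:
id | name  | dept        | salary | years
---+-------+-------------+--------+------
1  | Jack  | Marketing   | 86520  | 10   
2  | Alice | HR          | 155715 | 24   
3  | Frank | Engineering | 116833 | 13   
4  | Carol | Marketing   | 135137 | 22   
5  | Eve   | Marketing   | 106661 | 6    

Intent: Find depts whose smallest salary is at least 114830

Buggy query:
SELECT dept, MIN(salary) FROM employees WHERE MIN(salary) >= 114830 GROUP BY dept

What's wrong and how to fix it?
Bug: MIN() in WHERE is a misuse of aggregate

Fix: Replace WHERE with HAVING after the GROUP BY

Corrected query:
SELECT dept, MIN(salary) FROM employees GROUP BY dept HAVING MIN(salary) >= 114830

Result:
dept        | MIN(salary)
------------+------------
Engineering | 116833     
HR          | 155715     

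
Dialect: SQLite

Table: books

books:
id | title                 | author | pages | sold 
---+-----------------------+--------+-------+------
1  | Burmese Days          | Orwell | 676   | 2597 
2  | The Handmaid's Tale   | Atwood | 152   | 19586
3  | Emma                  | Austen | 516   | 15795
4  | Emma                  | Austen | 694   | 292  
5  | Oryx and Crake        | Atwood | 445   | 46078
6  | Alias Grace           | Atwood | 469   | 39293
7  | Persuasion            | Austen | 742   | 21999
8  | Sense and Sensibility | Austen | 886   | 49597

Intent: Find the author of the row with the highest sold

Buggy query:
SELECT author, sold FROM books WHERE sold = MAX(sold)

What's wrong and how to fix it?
Bug: MAX(sold) is an aggregate and cannot be used directly in WHERE

Fix: Use a subquery: WHERE sold = (SELECT MAX(sold) FROM books)

Corrected query:
SELECT author, sold FROM books WHERE sold = (SELECT MAX(sold) FROM books)

Result:
author | sold 
-------+------
Austen | 49597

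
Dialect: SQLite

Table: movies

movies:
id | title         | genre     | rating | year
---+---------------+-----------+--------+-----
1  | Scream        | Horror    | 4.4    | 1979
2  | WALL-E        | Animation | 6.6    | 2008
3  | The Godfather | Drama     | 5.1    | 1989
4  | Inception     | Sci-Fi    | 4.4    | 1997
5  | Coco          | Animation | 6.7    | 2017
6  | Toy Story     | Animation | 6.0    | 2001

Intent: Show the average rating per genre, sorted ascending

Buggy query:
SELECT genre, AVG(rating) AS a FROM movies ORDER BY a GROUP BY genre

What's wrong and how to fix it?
Bug: GROUP BY must precede ORDER BY

Fix: Move ORDER BY to the end, after GROUP BY

Corrected query:
SELECT genre, AVG(rating) AS a FROM movies GROUP BY genre ORDER BY a

Result:
genre     | a       
----------+---------
Horror    | 4.4     
Sci-Fi    | 4.4     
Drama     | 5.1     
Animation | 6.433333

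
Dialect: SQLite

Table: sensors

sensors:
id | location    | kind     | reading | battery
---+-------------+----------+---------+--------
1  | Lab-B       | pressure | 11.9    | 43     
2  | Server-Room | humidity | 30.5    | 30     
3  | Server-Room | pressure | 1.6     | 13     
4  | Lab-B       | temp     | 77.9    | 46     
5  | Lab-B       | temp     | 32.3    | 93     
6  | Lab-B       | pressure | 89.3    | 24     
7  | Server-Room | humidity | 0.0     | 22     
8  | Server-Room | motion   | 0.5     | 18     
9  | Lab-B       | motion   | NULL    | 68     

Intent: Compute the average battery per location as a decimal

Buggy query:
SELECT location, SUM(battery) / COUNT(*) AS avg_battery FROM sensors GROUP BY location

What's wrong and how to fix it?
Bug: SUM(battery) and COUNT(*) are both integers; the division truncates the fractional part

Fix: Multiply by 1.0 (or CAST to REAL) to force floating-point division

Corrected query:
SELECT location, SUM(battery) * 1.0 / COUNT(*) AS avg_battery FROM sensors GROUP BY location

Result:
location    | avg_battery
------------+------------
Lab-B       | 54.8       
Server-Room | 20.75      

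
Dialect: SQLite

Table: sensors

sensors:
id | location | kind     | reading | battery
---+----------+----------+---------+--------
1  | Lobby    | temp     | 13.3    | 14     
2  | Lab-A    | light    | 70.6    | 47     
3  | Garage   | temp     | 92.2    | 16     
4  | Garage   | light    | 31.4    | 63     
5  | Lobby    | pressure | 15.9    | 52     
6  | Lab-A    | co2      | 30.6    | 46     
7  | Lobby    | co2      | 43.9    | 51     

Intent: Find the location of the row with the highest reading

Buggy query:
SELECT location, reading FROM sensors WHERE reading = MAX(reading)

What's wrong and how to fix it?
Bug: WHERE is evaluated per row; an aggregate over the whole table isn't defined there

Fix: Wrap MAX in a scalar subquery so WHERE compares against a single value

Corrected query:
SELECT location, reading FROM sensors WHERE reading = (SELECT MAX(reading) FROM sensors)

Result:
location | reading
---------+--------
Garage   | 92.2   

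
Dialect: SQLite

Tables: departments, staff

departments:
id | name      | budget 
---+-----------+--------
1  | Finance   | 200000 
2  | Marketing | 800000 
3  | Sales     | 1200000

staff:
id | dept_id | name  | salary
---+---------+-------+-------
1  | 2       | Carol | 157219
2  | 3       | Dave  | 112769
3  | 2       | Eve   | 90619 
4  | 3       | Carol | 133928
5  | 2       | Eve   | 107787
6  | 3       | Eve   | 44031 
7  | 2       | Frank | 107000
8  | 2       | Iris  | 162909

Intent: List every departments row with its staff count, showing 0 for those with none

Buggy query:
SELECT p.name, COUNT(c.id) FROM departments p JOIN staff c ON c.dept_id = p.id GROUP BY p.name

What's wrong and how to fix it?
Bug: An inner join excludes parents with zero children

Fix: Switch to LEFT JOIN to retain unmatched parent rows

Corrected query:
SELECT p.name, COUNT(c.id) FROM departments p LEFT JOIN staff c ON c.dept_id = p.id GROUP BY p.name

Result:
name      | COUNT(c.id)
----------+------------
Finance   | 0          
Marketing | 5          
Sales     | 3          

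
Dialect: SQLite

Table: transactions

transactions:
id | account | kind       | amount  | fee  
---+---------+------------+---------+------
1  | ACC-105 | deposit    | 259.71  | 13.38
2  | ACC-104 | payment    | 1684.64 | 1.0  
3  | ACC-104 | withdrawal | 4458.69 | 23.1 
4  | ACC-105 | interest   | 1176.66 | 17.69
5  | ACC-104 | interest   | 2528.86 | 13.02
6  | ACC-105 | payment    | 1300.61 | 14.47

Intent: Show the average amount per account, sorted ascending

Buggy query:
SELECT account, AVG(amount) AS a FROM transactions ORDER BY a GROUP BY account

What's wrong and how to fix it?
Bug: GROUP BY must precede ORDER BY

Fix: Move ORDER BY to the end, after GROUP BY

Corrected query:
SELECT account, AVG(amount) AS a FROM transactions GROUP BY account ORDER BY a

Result:
account | a         
--------+-----------
ACC-105 | 912.326667
ACC-104 | 2890.73   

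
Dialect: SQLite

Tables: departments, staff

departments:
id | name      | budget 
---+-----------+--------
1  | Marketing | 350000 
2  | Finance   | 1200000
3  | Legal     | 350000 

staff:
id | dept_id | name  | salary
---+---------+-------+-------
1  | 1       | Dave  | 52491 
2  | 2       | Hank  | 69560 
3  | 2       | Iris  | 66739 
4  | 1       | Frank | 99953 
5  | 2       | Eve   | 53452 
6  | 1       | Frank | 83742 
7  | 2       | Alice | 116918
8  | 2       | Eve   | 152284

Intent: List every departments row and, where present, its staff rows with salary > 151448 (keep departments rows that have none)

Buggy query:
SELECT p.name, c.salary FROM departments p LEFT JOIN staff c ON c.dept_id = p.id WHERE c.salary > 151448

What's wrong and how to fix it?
Bug: Filtering c.salary in WHERE discards the NULL rows produced by LEFT JOIN, turning it into an inner join

Fix: Move the right-table condition into the ON clause so unmatched parents are kept

Corrected query:
SELECT p.name, c.salary FROM departments p LEFT JOIN staff c ON c.dept_id = p.id AND c.salary > 151448

Result:
name      | salary
----------+-------
Marketing | NULL  
Finance   | 152284
Legal     | NULL  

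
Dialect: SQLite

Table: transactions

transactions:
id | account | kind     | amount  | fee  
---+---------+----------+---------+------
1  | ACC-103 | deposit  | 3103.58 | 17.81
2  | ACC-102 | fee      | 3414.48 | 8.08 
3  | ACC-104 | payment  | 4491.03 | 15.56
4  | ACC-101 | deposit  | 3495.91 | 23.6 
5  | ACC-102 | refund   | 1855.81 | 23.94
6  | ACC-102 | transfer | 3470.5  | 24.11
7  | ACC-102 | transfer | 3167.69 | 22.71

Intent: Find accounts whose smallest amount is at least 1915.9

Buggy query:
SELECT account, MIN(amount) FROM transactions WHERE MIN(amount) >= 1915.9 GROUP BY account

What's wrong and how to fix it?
Bug: Aggregates like MIN are computed per group after WHERE runs

Fix: Use HAVING for the per-group MIN condition

Corrected query:
SELECT account, MIN(amount) FROM transactions GROUP BY account HAVING MIN(amount) >= 1915.9

Result:
account | MIN(amount)
--------+------------
ACC-101 | 3495.91    
ACC-103 | 3103.58    
ACC-104 | 4491.03    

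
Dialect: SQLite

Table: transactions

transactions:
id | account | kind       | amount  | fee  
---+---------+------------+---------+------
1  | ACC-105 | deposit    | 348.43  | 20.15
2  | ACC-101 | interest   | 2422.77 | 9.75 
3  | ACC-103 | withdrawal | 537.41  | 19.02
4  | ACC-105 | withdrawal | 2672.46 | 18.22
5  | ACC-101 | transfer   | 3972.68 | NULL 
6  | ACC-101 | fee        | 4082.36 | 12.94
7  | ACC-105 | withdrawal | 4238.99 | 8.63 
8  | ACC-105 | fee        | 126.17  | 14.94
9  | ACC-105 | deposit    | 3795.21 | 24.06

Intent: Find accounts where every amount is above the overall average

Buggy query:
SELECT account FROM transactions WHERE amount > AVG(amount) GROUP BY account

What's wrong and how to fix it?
Bug: WHERE evaluates per row before aggregation, so AVG() is unavailable

Fix: Use a subquery for AVG and a HAVING MIN(...) filter so the condition holds for every row in the group

Corrected query:
SELECT account FROM transactions GROUP BY account HAVING MIN(amount) > (SELECT AVG(amount) FROM transactions)

Result:
(no rows)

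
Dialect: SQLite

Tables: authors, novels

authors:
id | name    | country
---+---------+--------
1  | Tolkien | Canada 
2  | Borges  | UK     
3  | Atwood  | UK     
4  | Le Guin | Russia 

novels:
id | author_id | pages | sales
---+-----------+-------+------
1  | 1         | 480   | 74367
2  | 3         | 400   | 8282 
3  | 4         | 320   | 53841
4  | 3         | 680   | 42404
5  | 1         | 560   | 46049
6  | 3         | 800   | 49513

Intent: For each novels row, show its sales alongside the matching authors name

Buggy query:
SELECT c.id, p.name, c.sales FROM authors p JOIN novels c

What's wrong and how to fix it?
Bug: Missing join condition: each novels row is matched to all authors rows instead of just its own

Fix: Add ON c.author_id = p.id to the JOIN

Corrected query:
SELECT c.id, p.name, c.sales FROM authors p JOIN novels c ON c.author_id = p.id

Result:
id | name    | sales
---+---------+------
1  | Tolkien | 74367
2  | Atwood  | 8282 
3  | Le Guin | 53841
4  | Atwood  | 42404
5  | Tolkien | 46049
6  | Atwood  | 49513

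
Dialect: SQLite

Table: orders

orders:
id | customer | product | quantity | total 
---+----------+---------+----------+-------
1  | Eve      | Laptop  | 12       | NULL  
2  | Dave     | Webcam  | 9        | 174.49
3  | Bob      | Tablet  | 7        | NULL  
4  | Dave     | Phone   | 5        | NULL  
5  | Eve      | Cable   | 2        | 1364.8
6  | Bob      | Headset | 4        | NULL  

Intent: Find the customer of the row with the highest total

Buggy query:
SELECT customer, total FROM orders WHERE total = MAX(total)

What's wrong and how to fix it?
Bug: WHERE is evaluated per row; an aggregate over the whole table isn't defined there

Fix: Wrap MAX in a scalar subquery so WHERE compares against a single value

Corrected query:
SELECT customer, total FROM orders WHERE total = (SELECT MAX(total) FROM orders)

Result:
customer | total 
---------+-------
Eve      | 1364.8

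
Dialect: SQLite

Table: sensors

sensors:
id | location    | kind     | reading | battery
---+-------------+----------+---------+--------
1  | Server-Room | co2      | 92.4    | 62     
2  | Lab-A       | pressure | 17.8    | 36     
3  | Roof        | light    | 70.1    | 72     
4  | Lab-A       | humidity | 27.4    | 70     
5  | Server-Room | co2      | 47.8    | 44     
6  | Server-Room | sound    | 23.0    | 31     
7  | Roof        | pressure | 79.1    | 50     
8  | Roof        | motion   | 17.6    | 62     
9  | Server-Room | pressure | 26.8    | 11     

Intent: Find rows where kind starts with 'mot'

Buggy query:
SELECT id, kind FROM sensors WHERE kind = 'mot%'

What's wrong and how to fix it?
Bug: Wildcards only work with LIKE; '=' treats '%' as a literal character

Fix: Replace '=' with LIKE so 'mot%' is treated as a pattern

Corrected query:
SELECT id, kind FROM sensors WHERE kind LIKE 'mot%'

Result:
id | kind  
---+-------
8  | motion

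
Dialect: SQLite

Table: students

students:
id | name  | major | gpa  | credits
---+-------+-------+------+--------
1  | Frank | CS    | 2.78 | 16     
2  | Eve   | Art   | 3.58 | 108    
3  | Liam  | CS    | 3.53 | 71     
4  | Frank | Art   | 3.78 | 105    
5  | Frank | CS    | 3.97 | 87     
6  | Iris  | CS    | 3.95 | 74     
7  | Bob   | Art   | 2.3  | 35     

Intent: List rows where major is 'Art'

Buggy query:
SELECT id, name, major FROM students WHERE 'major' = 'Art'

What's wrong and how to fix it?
Bug: 'major' in single quotes is a string literal, not the column; the comparison is literal-vs-literal and never true

Fix: Remove the quotes around the column name (or use double quotes for an identifier)

Corrected query:
SELECT id, name, major FROM students WHERE major = 'Art'

Result:
id | name  | major
---+-------+------
2  | Eve   | Art  
4  | Frank | Art  
7  | Bob   | Art  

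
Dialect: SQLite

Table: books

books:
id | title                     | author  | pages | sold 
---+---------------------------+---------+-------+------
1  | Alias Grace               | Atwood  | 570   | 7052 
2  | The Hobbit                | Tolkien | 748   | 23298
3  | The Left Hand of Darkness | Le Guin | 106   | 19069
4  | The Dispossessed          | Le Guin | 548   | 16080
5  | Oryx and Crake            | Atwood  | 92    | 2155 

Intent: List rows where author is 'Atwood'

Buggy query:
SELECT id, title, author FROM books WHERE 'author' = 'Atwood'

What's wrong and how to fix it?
Bug: Single quotes denote string literals in SQL; the column name is being compared as a constant string

Fix: Remove the quotes around the column name (or use double quotes for an identifier)

Corrected query:
SELECT id, title, author FROM books WHERE author = 'Atwood'

Result:
id | title          | author
---+----------------+-------
1  | Alias Grace    | Atwood
5  | Oryx and Crake | Atwood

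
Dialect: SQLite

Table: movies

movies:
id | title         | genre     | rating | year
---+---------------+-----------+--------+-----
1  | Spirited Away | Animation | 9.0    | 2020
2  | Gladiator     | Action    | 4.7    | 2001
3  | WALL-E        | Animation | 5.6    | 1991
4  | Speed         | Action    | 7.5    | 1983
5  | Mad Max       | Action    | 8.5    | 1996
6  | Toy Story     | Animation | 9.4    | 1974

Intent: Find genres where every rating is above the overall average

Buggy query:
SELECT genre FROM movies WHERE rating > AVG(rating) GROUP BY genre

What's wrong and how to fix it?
Bug: WHERE evaluates per row before aggregation, so AVG() is unavailable

Fix: Use a subquery for AVG and a HAVING MIN(...) filter so the condition holds for every row in the group

Corrected query:
SELECT genre FROM movies GROUP BY genre HAVING MIN(rating) > (SELECT AVG(rating) FROM movies)

Result:
(no rows)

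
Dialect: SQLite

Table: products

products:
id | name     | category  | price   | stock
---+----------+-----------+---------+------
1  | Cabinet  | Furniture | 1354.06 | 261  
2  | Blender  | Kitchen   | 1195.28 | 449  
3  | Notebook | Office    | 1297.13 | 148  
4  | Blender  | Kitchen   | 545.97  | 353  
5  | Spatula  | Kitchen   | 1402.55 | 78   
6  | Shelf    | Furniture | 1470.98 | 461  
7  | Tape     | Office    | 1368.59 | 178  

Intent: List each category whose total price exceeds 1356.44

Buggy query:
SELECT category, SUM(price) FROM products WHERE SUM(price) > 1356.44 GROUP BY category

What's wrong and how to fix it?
Bug: Aggregate functions cannot appear in a WHERE clause

Fix: Use HAVING (which filters groups after aggregation) instead of WHERE

Corrected query:
SELECT category, SUM(price) FROM products GROUP BY category HAVING SUM(price) > 1356.44

Result:
category  | SUM(price)
----------+-----------
Furniture | 2825.04   
Kitchen   | 3143.8    
Office    | 2665.72   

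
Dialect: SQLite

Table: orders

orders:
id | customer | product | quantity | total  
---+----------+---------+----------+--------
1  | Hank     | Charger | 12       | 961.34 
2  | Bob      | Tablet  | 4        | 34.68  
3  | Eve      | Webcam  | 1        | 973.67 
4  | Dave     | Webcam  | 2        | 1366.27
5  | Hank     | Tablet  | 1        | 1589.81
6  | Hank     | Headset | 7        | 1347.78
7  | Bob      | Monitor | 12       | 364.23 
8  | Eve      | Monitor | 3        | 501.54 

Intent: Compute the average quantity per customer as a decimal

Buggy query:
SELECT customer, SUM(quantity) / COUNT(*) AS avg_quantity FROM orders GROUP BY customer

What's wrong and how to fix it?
Bug: SUM(quantity) and COUNT(*) are both integers; the division truncates the fractional part

Fix: Cast one side to REAL so the division keeps the fractional part

Corrected query:
SELECT customer, SUM(quantity) * 1.0 / COUNT(*) AS avg_quantity FROM orders GROUP BY customer

Result:
customer | avg_quantity
---------+-------------
Bob      | 8           
Dave     | 2           
Eve      | 2           
Hank     | 6.666667    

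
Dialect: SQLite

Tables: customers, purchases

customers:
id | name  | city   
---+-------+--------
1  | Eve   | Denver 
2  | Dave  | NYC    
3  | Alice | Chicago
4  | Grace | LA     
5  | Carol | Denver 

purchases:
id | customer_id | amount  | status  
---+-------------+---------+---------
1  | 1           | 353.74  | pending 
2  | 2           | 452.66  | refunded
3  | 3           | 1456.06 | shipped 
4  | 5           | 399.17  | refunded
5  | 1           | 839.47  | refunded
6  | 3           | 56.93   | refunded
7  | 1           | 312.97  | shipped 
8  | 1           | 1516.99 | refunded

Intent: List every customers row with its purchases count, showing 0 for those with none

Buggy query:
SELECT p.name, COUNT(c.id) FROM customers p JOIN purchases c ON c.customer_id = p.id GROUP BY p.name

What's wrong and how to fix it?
Bug: INNER JOIN drops customers rows that have no matching purchases rows

Fix: Use LEFT JOIN so parents without children still appear (COUNT(c.id) gives 0)

Corrected query:
SELECT p.name, COUNT(c.id) FROM customers p LEFT JOIN purchases c ON c.customer_id = p.id GROUP BY p.name

Result:
name  | COUNT(c.id)
------+------------
Alice | 2          
Carol | 1          
Dave  | 1          
Eve   | 4          
Grace | 0          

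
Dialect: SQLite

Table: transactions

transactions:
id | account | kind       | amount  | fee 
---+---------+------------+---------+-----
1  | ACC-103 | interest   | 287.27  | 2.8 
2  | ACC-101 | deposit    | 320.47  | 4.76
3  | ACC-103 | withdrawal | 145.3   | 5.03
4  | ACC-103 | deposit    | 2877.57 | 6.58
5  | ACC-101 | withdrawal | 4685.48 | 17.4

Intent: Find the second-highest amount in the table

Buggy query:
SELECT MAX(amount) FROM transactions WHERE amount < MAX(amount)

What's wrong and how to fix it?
Bug: MAX(amount) on the right of the comparison is an aggregate-in-WHERE error

Fix: Compute the overall MAX in a subquery, then take MAX of rows below it

Corrected query:
SELECT MAX(amount) FROM transactions WHERE amount < (SELECT MAX(amount) FROM transactions)

Result:
MAX(amount)
-----------
2877.57    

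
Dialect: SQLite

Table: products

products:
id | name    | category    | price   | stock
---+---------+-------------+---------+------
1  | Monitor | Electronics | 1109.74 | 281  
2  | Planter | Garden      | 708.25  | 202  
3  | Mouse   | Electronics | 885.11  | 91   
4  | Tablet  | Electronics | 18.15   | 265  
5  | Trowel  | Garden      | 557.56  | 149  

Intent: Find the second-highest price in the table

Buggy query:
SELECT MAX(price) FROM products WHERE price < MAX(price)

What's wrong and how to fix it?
Bug: MAX(price) on the right of the comparison is an aggregate-in-WHERE error

Fix: Compute the overall MAX in a subquery, then take MAX of rows below it

Corrected query:
SELECT MAX(price) FROM products WHERE price < (SELECT MAX(price) FROM products)

Result:
MAX(price)
----------
885.11    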